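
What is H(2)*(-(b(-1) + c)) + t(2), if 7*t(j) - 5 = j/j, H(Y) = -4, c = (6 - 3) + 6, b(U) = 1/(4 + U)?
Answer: 802/21 ≈ 38.190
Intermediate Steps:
c = 9 (c = 3 + 6 = 9)
t(j) = 6/7 (t(j) = 5/7 + (j/j)/7 = 5/7 + (⅐)*1 = 5/7 + ⅐ = 6/7)
H(2)*(-(b(-1) + c)) + t(2) = -(-4)*(1/(4 - 1) + 9) + 6/7 = -(-4)*(1/3 + 9) + 6/7 = -(-4)*(⅓ + 9) + 6/7 = -(-4)*28/3 + 6/7 = -4*(-28/3) + 6/7 = 112/3 + 6/7 = 802/21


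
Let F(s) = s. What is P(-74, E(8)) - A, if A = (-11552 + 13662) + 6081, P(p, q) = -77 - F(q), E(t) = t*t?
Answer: -8332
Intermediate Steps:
E(t) = t²
P(p, q) = -77 - q
A = 8191 (A = 2110 + 6081 = 8191)
P(-74, E(8)) - A = (-77 - 1*8²) - 1*8191 = (-77 - 1*64) - 8191 = (-77 - 64) - 8191 = -141 - 8191 = -8332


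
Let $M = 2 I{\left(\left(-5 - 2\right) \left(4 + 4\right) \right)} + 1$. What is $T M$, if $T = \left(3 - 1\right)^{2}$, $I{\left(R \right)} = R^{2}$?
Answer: $25092$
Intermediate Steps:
$T = 4$ ($T = 2^{2} = 4$)
$M = 6273$ ($M = 2 \left(\left(-5 - 2\right) \left(4 + 4\right)\right)^{2} + 1 = 2 \left(\left(-7\right) 8\right)^{2} + 1 = 2 \left(-56\right)^{2} + 1 = 2 \cdot 3136 + 1 = 6272 + 1 = 6273$)
$T M = 4 \cdot 6273 = 25092$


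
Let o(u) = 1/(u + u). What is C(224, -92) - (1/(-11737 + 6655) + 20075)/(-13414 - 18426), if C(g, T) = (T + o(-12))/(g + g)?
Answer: 550216637/1294487040 ≈ 0.42505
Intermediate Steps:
o(u) = 1/(2*u)
C(g, T) = (-1/24 + T)/(2*g) (C(g, T) = (T + (½)/(-12))/(g + g) = (T + (½)*(-1/12))/((2*g)) = (T - 1/24)*(1/(2*g)) = (-1/24 + T)*(1/(2*g)) = (-1/24 + T)/(2*g))
C(224, -92) - (1/(-11737 + 6655) + 20075)/(-13414 - 18426) = (1/48)*(-1 + 24*(-92))/224 - (1/(-11737 + 6655) + 20075)/(-13414 - 18426) = (1/48)*(1/224)*(-1 - 2208) - (1/(-5082) + 20075)/(-31840) = (1/48)*(1/224)*(-2209) - (-1/5082 + 20075)*(-1)/31840 = -2209/10752 - 102021149*(-1)/(5082*31840) = -2209/10752 - 1*(-102021149/161810880) = -2209/10752 + 102021149/161810880 = 550216637/1294487040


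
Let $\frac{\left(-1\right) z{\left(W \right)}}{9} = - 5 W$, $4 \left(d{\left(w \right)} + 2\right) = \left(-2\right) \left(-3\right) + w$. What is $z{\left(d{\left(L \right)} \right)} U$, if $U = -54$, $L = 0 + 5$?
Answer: $- \frac{3645}{2} \approx -1822.5$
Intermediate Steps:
$L = 5$
$d{\left(w \right)} = - \frac{1}{2} + \frac{w}{4}$ ($d{\left(w \right)} = -2 + \frac{\left(-2\right) \left(-3\right) + w}{4} = -2 + \frac{6 + w}{4} = -2 + \left(\frac{3}{2} + \frac{w}{4}\right) = - \frac{1}{2} + \frac{w}{4}$)
$z{\left(W \right)} = 45 W$ ($z{\left(W \right)} = - 9 \left(- 5 W\right) = 45 W$)
$z{\left(d{\left(L \right)} \right)} U = 45 \left(- \frac{1}{2} + \frac{1}{4} \cdot 5\right) \left(-54\right) = 45 \left(- \frac{1}{2} + \frac{5}{4}\right) \left(-54\right) = 45 \cdot \frac{3}{4} \left(-54\right) = \frac{135}{4} \left(-54\right) = - \frac{3645}{2}$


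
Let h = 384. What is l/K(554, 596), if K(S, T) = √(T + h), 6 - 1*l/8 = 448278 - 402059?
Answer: -184852*√5/35 ≈ -11810.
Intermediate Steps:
l = -369704 (l = 48 - 8*(448278 - 402059) = 48 - 8*46219 = 48 - 369752 = -369704)
K(S, T) = √(384 + T) (K(S, T) = √(T + 384) = √(384 + T))
l/K(554, 596) = -369704/√(384 + 596) = -369704*√5/70 = -184852*√5/35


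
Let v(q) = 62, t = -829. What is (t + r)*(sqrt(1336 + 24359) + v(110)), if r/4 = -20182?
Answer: -5056534 - 244671*sqrt(2855) ≈ -1.8130e+7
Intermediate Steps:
r = -80728 (r = 4*(-20182) = -80728)
(t + r)*(sqrt(1336 + 24359) + v(110)) = (-829 - 80728)*(sqrt(1336 + 24359) + 62) = -81557*(sqrt(25695) + 62) = -81557*(3*sqrt(2855) + 62) = -81557*(62 + 3*sqrt(2855)) = -5056534 - 244671*sqrt(2855)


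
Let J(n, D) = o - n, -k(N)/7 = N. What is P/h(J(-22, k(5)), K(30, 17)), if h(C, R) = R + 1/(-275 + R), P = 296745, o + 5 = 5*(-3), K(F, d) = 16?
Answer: 25618985/1381 ≈ 18551.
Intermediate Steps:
k(N) = -7*N
o = -20 (o = -5 + 5*(-3) = -5 - 15 = -20)
J(n, D) = -20 - n
P/h(J(-22, k(5)), K(30, 17)) = 296745/(((1 + 16² - 275*16)/(-275 + 16))) = 296745/(((1 + 256 - 4400)/(-259))) = 296745/((-1/259*(-4143))) = 296745/(4143/259) = 296745*(259/4143) = 25618985/1381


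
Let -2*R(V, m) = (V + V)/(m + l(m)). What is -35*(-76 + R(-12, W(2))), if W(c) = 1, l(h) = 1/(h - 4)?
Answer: 2030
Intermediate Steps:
l(h) = 1/(-4 + h)
R(V, m) = -V/(m + 1/(-4 + m)) (R(V, m) = -(V + V)/(2*(m + 1/(-4 + m))) = -2*V/(2*(m + 1/(-4 + m))) = -V/(m + 1/(-4 + m)))
-35*(-76 + R(-12, W(2))) = -35*(-76 - 1*(-12)*(-4 + 1)/(1 + 1*(-4 + 1))) = -35*(-76 - 1*(-12)*(-3)/(1 + 1*(-3))) = -35*(-76 - 1*(-12)*(-3)/(1 - 3)) = -35*(-76 - 1*(-12)*(-3)/(-2)) = -35*(-76 - 1*(-12)*(-1/2)*(-3)) = -35*(-76 + 18) = -35*(-58) = 2030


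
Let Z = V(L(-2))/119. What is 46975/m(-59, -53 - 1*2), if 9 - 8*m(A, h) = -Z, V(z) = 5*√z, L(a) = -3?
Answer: 3991277850/95593 - 55900250*I*√3/286779 ≈ 41753.0 - 337.62*I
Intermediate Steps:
Z = 5*I*√3/119 (Z = (5*√(-3))/119 = (5*(I*√3))*(1/119) = (5*I*√3)*(1/119) = 5*I*√3/119 ≈ 0.072775*I)
m(A, h) = 9/8 + 5*I*√3/952 (m(A, h) = 9/8 - (-1)*5*I*√3/119/8 = 9/8 - (-5)*I*√3/952 = 9/8 + 5*I*√3/952)
46975/m(-59, -53 - 1*2) = 46975/(9/8 + 5*I*√3/952)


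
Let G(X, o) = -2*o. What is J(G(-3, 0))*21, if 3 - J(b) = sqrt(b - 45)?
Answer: 63 - 63*I*sqrt(5) ≈ 63.0 - 140.87*I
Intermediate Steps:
J(b) = 3 - sqrt(-45 + b) (J(b) = 3 - sqrt(b - 45) = 3 - sqrt(-45 + b))
J(G(-3, 0))*21 = (3 - sqrt(-45 - 2*0))*21 = (3 - sqrt(-45 + 0))*21 = (3 - sqrt(-45))*21 = (3 - 3*I*sqrt(5))*21 = 63 - 63*I*sqrt(5)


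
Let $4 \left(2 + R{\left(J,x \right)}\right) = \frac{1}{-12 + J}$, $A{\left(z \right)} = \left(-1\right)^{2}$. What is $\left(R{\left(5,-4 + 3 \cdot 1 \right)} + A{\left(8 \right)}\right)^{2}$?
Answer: $\frac{841}{784} \approx 1.0727$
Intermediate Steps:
$A{\left(z \right)} = 1$
$R{\left(J,x \right)} = -2 + \frac{1}{4 \left(-12 + J\right)}$
$\left(R{\left(5,-4 + 3 \cdot 1 \right)} + A{\left(8 \right)}\right)^{2} = \left(\frac{97 - 40}{4 \left(-12 + 5\right)} + 1\right)^{2} = \left(\frac{97 - 40}{4 \left(-7\right)} + 1\right)^{2} = \left(\frac{1}{4} \left(- \frac{1}{7}\right) 57 + 1\right)^{2} = \left(- \frac{57}{28} + 1\right)^{2} = \left(- \frac{29}{28}\right)^{2} = \frac{841}{784}$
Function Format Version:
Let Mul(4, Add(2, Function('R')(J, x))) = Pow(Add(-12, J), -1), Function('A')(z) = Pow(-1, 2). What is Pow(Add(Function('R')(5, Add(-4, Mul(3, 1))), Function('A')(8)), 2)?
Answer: Rational(841, 784) ≈ 1.0727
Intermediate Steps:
Function('A')(z) = 1
Function('R')(J, x) = Add(-2, Mul(Rational(1, 4), Pow(Add(-12, J), -1)))
Pow(Add(Function('R')(5, Add(-4, Mul(3, 1))), Function('A')(8)), 2) = Pow(Add(Mul(Rational(1, 4), Pow(Add(-12, 5), -1), Add(97, Mul(-8, 5))), 1), 2) = Pow(Add(Mul(Rational(1, 4), Pow(-7, -1), Add(97, -40)), 1), 2) = Pow(Add(Mul(Rational(1, 4), Rational(-1, 7), 57), 1), 2) = Pow(Add(Rational(-57, 28), 1), 2) = Pow(Rational(-29, 28), 2) = Rational(841, 784)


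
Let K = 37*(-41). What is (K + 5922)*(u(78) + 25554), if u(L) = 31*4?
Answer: 113111590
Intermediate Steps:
u(L) = 124
K = -1517
(K + 5922)*(u(78) + 25554) = (-1517 + 5922)*(124 + 25554) = 4405*25678 = 113111590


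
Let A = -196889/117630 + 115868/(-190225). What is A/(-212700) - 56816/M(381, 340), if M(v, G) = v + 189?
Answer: -1802737649201925113/18085760537355000 ≈ -99.677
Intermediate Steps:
M(v, G) = 189 + v
A = -10216552573/4475233350 (A = -196889*1/117630 + 115868*(-1/190225) = -196889/117630 - 115868/190225 = -10216552573/4475233350 ≈ -2.2829)
A/(-212700) - 56816/M(381, 340) = -10216552573/4475233350/(-212700) - 56816/(189 + 381) = -10216552573/4475233350*(-1/212700) - 56816/570 = 10216552573/951882133545000 - 56816*1/570 = 10216552573/951882133545000 - 28408/285 = -1802737649201925113/18085760537355000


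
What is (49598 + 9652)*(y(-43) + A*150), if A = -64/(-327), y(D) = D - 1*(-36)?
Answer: 144392250/109 ≈ 1.3247e+6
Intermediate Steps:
y(D) = 36 + D (y(D) = D + 36 = 36 + D)
A = 64/327 (A = -64*(-1/327) = 64/327 ≈ 0.19572)
(49598 + 9652)*(y(-43) + A*150) = (49598 + 9652)*((36 - 43) + (64/327)*150) = 59250*(-7 + 3200/109) = 59250*(2437/109) = 144392250/109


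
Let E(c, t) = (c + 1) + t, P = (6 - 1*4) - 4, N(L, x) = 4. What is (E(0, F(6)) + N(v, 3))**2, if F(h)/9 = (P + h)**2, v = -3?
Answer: 22201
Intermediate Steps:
P = -2 (P = (6 - 4) - 4 = 2 - 4 = -2)
F(h) = 9*(-2 + h)**2
E(c, t) = 1 + c + t (E(c, t) = (1 + c) + t = 1 + c + t)
(E(0, F(6)) + N(v, 3))**2 = ((1 + 0 + 9*(-2 + 6)**2) + 4)**2 = ((1 + 0 + 9*4**2) + 4)**2 = ((1 + 0 + 9*16) + 4)**2 = ((1 + 0 + 144) + 4)**2 = (145 + 4)**2 = 149**2 = 22201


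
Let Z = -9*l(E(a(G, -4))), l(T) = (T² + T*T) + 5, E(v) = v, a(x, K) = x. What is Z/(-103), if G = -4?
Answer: 333/103 ≈ 3.2330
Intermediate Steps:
l(T) = 5 + 2*T² (l(T) = (T² + T²) + 5 = 2*T² + 5 = 5 + 2*T²)
Z = -333 (Z = -9*(5 + 2*(-4)²) = -9*(5 + 2*16) = -9*(5 + 32) = -9*37 = -1*333 = -333)
Z/(-103) = -333/(-103) = -333*(-1/103) = 333/103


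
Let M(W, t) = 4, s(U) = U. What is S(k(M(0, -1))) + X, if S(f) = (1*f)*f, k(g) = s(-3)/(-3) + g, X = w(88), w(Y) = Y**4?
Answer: 59969561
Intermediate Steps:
X = 59969536 (X = 88**4 = 59969536)
k(g) = 1 + g (k(g) = -3/(-3) + g = -1/3*(-3) + g = 1 + g)
S(f) = f**2 (S(f) = f*f = f**2)
S(k(M(0, -1))) + X = (1 + 4)**2 + 59969536 = 5**2 + 59969536 = 25 + 59969536 = 59969561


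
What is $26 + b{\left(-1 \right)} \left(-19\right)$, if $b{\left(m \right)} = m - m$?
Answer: $26$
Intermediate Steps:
$b{\left(m \right)} = 0$
$26 + b{\left(-1 \right)} \left(-19\right) = 26 + 0 \left(-19\right) = 26 + 0 = 26$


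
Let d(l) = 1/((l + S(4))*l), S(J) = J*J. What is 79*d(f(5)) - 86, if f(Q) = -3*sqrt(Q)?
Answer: -18225/211 - 1264*sqrt(5)/3165 ≈ -87.267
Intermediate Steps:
S(J) = J**2
d(l) = 1/(l*(16 + l)) (d(l) = 1/((l + 4**2)*l) = 1/((l + 16)*l) = 1/((16 + l)*l) = 1/(l*(16 + l)))
79*d(f(5)) - 86 = 79*(1/(((-3*sqrt(5)))*(16 - 3*sqrt(5)))) - 86 = 79*((-sqrt(5)/15)/(16 - 3*sqrt(5))) - 86 = 79*(-sqrt(5)/(15*(16 - 3*sqrt(5)))) - 86 = -79*sqrt(5)/(15*(16 - 3*sqrt(5))) - 86 = -86 - 79*sqrt(5)/(15*(16 - 3*sqrt(5)))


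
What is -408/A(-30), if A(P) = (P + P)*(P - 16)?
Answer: -17/115 ≈ -0.14783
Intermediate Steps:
A(P) = 2*P*(-16 + P) (A(P) = (2*P)*(-16 + P) = 2*P*(-16 + P))
-408/A(-30) = -408*(-1/(60*(-16 - 30))) = -408/(2*(-30)*(-46)) = -408/2760 = -408*1/2760 = -17/115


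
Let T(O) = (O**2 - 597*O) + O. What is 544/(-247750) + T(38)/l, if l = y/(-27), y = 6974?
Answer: 35458765786/431952125 ≈ 82.090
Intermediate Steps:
T(O) = O**2 - 596*O
l = -6974/27 (l = 6974/(-27) = 6974*(-1/27) = -6974/27 ≈ -258.30)
544/(-247750) + T(38)/l = 544/(-247750) + (38*(-596 + 38))/(-6974/27) = 544*(-1/247750) + (38*(-558))*(-27/6974) = -272/123875 - 21204*(-27/6974) = -272/123875 + 286254/3487 = 35458765786/431952125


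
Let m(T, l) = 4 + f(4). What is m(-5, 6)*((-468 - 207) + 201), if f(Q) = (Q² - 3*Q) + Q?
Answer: -5688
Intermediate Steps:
f(Q) = Q² - 2*Q
m(T, l) = 12 (m(T, l) = 4 + 4*(-2 + 4) = 4 + 4*2 = 4 + 8 = 12)
m(-5, 6)*((-468 - 207) + 201) = 12*((-468 - 207) + 201) = 12*(-675 + 201) = 12*(-474) = -5688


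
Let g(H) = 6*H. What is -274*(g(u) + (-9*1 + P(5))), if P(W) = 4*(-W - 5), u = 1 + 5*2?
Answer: -4658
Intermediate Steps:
u = 11 (u = 1 + 10 = 11)
P(W) = -20 - 4*W (P(W) = 4*(-5 - W) = -20 - 4*W)
-274*(g(u) + (-9*1 + P(5))) = -274*(6*11 + (-9*1 + (-20 - 4*5))) = -274*(66 + (-9 + (-20 - 20))) = -274*(66 + (-9 - 40)) = -274*(66 - 49) = -274*17 = -4658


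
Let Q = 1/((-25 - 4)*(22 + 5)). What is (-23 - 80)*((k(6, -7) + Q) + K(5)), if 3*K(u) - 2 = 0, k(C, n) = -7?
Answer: 510880/783 ≈ 652.46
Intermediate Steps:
K(u) = ⅔ (K(u) = ⅔ + (⅓)*0 = ⅔ + 0 = ⅔)
Q = -1/783 (Q = 1/(-29*27) = 1/(-783) = -1/783 ≈ -0.0012771)
(-23 - 80)*((k(6, -7) + Q) + K(5)) = (-23 - 80)*((-7 - 1/783) + ⅔) = -103*(-5482/783 + ⅔) = -103*(-4960/783) = 510880/783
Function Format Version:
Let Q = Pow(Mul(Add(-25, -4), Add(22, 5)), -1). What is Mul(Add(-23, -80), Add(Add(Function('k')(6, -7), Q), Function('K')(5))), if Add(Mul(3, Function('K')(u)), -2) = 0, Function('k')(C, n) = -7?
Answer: Rational(510880, 783) ≈ 652.46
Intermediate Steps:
Function('K')(u) = Rational(2, 3) (Function('K')(u) = Add(Rational(2, 3), Mul(Rational(1, 3), 0)) = Add(Rational(2, 3), 0) = Rational(2, 3))
Q = Rational(-1, 783) (Q = Pow(Mul(-29, 27), -1) = Pow(-783, -1) = Rational(-1, 783) ≈ -0.0012771)
Mul(Add(-23, -80), Add(Add(Function('k')(6, -7), Q), Function('K')(5))) = Mul(Add(-23, -80), Add(Add(-7, Rational(-1, 783)), Rational(2, 3))) = Mul(-103, Add(Rational(-5482, 783), Rational(2, 3))) = Mul(-103, Rational(-4960, 783)) = Rational(510880, 783)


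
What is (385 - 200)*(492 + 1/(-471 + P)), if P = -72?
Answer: 49423675/543 ≈ 91020.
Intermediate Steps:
(385 - 200)*(492 + 1/(-471 + P)) = (385 - 200)*(492 + 1/(-471 - 72)) = 185*(492 + 1/(-543)) = 185*(492 - 1/543) = 185*(267155/543) = 49423675/543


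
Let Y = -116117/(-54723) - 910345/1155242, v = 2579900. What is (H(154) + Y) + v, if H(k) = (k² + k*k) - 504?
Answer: 166063705804137727/63218307966 ≈ 2.6268e+6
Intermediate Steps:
H(k) = -504 + 2*k² (H(k) = (k² + k²) - 504 = 2*k² - 504 = -504 + 2*k²)
Y = 84326425879/63218307966 (Y = -116117*(-1/54723) - 910345*1/1155242 = 116117/54723 - 910345/1155242 = 84326425879/63218307966 ≈ 1.3339)
(H(154) + Y) + v = ((-504 + 2*154²) + 84326425879/63218307966) + 2579900 = ((-504 + 2*23716) + 84326425879/63218307966) + 2579900 = ((-504 + 47432) + 84326425879/63218307966) + 2579900 = (46928 + 84326425879/63218307966) + 2579900 = 2966793082654327/63218307966 + 2579900 = 166063705804137727/63218307966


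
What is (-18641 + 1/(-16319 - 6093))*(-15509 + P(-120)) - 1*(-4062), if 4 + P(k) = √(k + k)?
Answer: 6481144646253/22412 - 417782093*I*√15/5603 ≈ 2.8918e+8 - 2.8879e+5*I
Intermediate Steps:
P(k) = -4 + √2*√k (P(k) = -4 + √(k + k) = -4 + √(2*k) = -4 + √2*√k)
(-18641 + 1/(-16319 - 6093))*(-15509 + P(-120)) - 1*(-4062) = (-18641 + 1/(-16319 - 6093))*(-15509 + (-4 + √2*√(-120))) - 1*(-4062) = (-18641 + 1/(-22412))*(-15509 + (-4 + √2*(2*I*√30))) + 4062 = (-18641 - 1/22412)*(-15509 + (-4 + 4*I*√15)) + 4062 = -417782093*(-15513 + 4*I*√15)/22412 + 4062 = (6481053608709/22412 - 417782093*I*√15/5603) + 4062 = 6481144646253/22412 - 417782093*I*√15/5603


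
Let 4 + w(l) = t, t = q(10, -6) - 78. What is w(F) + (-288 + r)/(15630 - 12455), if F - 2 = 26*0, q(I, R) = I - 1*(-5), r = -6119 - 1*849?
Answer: -219981/3175 ≈ -69.285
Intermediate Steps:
r = -6968 (r = -6119 - 849 = -6968)
q(I, R) = 5 + I (q(I, R) = I + 5 = 5 + I)
F = 2 (F = 2 + 26*0 = 2 + 0 = 2)
t = -63 (t = (5 + 10) - 78 = 15 - 78 = -63)
w(l) = -67 (w(l) = -4 - 63 = -67)
w(F) + (-288 + r)/(15630 - 12455) = -67 + (-288 - 6968)/(15630 - 12455) = -67 - 7256/3175 = -219981/3175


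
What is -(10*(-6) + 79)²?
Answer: -361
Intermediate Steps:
-(10*(-6) + 79)² = -(-60 + 79)² = -1*19² = -1*361 = -361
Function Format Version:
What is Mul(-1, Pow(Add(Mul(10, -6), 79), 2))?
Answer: -361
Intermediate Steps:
Mul(-1, Pow(Add(Mul(10, -6), 79), 2)) = Mul(-1, Pow(Add(-60, 79), 2)) = Mul(-1, Pow(19, 2)) = Mul(-1, 361) = -361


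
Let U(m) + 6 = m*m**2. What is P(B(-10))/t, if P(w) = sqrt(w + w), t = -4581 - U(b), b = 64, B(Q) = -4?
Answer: -2*I*sqrt(2)/266719 ≈ -1.0605e-5*I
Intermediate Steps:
U(m) = -6 + m**3 (U(m) = -6 + m*m**2 = -6 + m**3)
t = -266719 (t = -4581 - (-6 + 64**3) = -4581 - (-6 + 262144) = -4581 - 1*262138 = -4581 - 262138 = -266719)
P(w) = sqrt(2)*sqrt(w) (P(w) = sqrt(2*w) = sqrt(2)*sqrt(w))
P(B(-10))/t = (sqrt(2)*sqrt(-4))/(-266719) = (sqrt(2)*(2*I))*(-1/266719) = (2*I*sqrt(2))*(-1/266719) = -2*I*sqrt(2)/266719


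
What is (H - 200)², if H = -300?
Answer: 250000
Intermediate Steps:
(H - 200)² = (-300 - 200)² = (-500)² = 250000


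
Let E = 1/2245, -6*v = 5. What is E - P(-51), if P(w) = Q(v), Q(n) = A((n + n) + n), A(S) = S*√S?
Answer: 1/2245 + 5*I*√10/4 ≈ 0.00044543 + 3.9528*I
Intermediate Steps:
A(S) = S^(3/2)
v = -⅚ (v = -⅙*5 = -⅚ ≈ -0.83333)
E = 1/2245 ≈ 0.00044543
Q(n) = 3*√3*n^(3/2) (Q(n) = ((n + n) + n)^(3/2) = (2*n + n)^(3/2) = (3*n)^(3/2) = 3*√3*n^(3/2))
P(w) = -5*I*√10/4 (P(w) = 3*√3*(-⅚)^(3/2) = 3*√3*(-5*I*√30/36) = -5*I*√10/4)
E - P(-51) = 1/2245 - (-5)*I*√10/4 = 1/2245 + 5*I*√10/4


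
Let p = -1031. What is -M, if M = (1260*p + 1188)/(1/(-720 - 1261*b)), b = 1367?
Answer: -2238189349104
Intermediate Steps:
M = 2238189349104 (M = (1260*(-1031) + 1188)/(1/(-720 - 1261*1367)) = (-1299060 + 1188)/(1/(-720 - 1723787)) = -1297872/(1/(-1724507)) = -1297872/(-1/1724507) = -1297872*(-1724507) = 2238189349104)
-M = -1*2238189349104 = -2238189349104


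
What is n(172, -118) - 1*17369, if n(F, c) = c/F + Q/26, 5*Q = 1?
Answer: -48548251/2795 ≈ -17370.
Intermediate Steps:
Q = 1/5 (Q = (1/5)*1 = 1/5 ≈ 0.20000)
n(F, c) = 1/130 + c/F (n(F, c) = c/F + (1/5)/26 = c/F + (1/5)*(1/26) = c/F + 1/130 = 1/130 + c/F)
n(172, -118) - 1*17369 = (-118 + (1/130)*172)/172 - 1*17369 = (-118 + 86/65)/172 - 17369 = (1/172)*(-7584/65) - 17369 = -1896/2795 - 17369 = -48548251/2795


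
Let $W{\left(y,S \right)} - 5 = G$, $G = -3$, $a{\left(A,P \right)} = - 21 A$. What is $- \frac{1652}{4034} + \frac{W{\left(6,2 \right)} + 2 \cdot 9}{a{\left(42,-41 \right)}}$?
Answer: $- \frac{384436}{889497} \approx -0.43219$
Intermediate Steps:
$W{\left(y,S \right)} = 2$ ($W{\left(y,S \right)} = 5 - 3 = 2$)
$- \frac{1652}{4034} + \frac{W{\left(6,2 \right)} + 2 \cdot 9}{a{\left(42,-41 \right)}} = - \frac{1652}{4034} + \frac{2 + 2 \cdot 9}{\left(-21\right) 42} = \left(-1652\right) \frac{1}{4034} + \frac{2 + 18}{-882} = - \frac{826}{2017} + 20 \left(- \frac{1}{882}\right) = - \frac{826}{2017} - \frac{10}{441} = - \frac{384436}{889497}$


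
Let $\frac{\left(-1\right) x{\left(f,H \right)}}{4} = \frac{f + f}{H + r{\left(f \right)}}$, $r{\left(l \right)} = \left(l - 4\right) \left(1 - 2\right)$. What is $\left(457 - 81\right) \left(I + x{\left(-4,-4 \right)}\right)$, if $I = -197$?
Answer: $-71064$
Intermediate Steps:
$r{\left(l \right)} = 4 - l$ ($r{\left(l \right)} = \left(-4 + l\right) \left(-1\right) = 4 - l$)
$x{\left(f,H \right)} = - \frac{8 f}{4 + H - f}$ ($x{\left(f,H \right)} = - 4 \frac{f + f}{H - \left(-4 + f\right)} = - 4 \frac{2 f}{4 + H - f} = - \frac{8 f}{4 + H - f}$)
$\left(457 - 81\right) \left(I + x{\left(-4,-4 \right)}\right) = \left(457 - 81\right) \left(-197 + 8 \left(-4\right) \frac{1}{-4 - 4 - -4}\right) = 376 \left(-197 + 8 \left(-4\right) \frac{1}{-4 - 4 + 4}\right) = 376 \left(-197 + 8 \left(-4\right) \frac{1}{-4}\right) = 376 \left(-197 + 8 \left(-4\right) \left(- \frac{1}{4}\right)\right) = 376 \left(-197 + 8\right) = 376 \left(-189\right) = -71064$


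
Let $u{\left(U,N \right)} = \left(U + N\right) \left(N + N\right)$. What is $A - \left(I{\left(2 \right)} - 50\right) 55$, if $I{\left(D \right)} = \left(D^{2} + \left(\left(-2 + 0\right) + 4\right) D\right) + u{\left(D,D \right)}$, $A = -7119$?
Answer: $-5689$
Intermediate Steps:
$u{\left(U,N \right)} = 2 N \left(N + U\right)$ ($u{\left(U,N \right)} = \left(N + U\right) 2 N = 2 N \left(N + U\right)$)
$I{\left(D \right)} = 2 D + 5 D^{2}$ ($I{\left(D \right)} = \left(D^{2} + \left(\left(-2 + 0\right) + 4\right) D\right) + 2 D \left(D + D\right) = \left(D^{2} + \left(-2 + 4\right) D\right) + 2 D 2 D = \left(D^{2} + 2 D\right) + 4 D^{2} = 2 D + 5 D^{2}$)
$A - \left(I{\left(2 \right)} - 50\right) 55 = -7119 - \left(2 \left(2 + 5 \cdot 2\right) - 50\right) 55 = -7119 - \left(2 \left(2 + 10\right) - 50\right) 55 = -7119 - \left(2 \cdot 12 - 50\right) 55 = -7119 - \left(24 - 50\right) 55 = -7119 - \left(-26\right) 55 = -7119 - -1430 = -7119 + 1430 = -5689$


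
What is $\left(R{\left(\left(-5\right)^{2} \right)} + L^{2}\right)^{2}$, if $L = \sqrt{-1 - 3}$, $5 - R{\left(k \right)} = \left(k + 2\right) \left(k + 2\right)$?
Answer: $529984$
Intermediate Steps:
$R{\left(k \right)} = 5 - \left(2 + k\right)^{2}$ ($R{\left(k \right)} = 5 - \left(k + 2\right) \left(k + 2\right) = 5 - \left(2 + k\right) \left(2 + k\right) = 5 - \left(2 + k\right)^{2}$)
$L = 2 i$ ($L = \sqrt{-4} = 2 i \approx 2.0 i$)
$\left(R{\left(\left(-5\right)^{2} \right)} + L^{2}\right)^{2} = \left(\left(5 - \left(2 + \left(-5\right)^{2}\right)^{2}\right) + \left(2 i\right)^{2}\right)^{2} = \left(\left(5 - \left(2 + 25\right)^{2}\right) - 4\right)^{2} = \left(\left(5 - 27^{2}\right) - 4\right)^{2} = \left(\left(5 - 729\right) - 4\right)^{2} = \left(-724 - 4\right)^{2} = \left(-728\right)^{2} = 529984$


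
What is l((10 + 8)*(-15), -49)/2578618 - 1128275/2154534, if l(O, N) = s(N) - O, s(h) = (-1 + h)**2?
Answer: -1451711082385/2777860077006 ≈ -0.52260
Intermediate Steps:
l(O, N) = (-1 + N)**2 - O
l((10 + 8)*(-15), -49)/2578618 - 1128275/2154534 = ((-1 - 49)**2 - (10 + 8)*(-15))/2578618 - 1128275/2154534 = ((-50)**2 - 18*(-15))*(1/2578618) - 1128275*1/2154534 = (2500 - 1*(-270))*(1/2578618) - 1128275/2154534 = (2500 + 270)*(1/2578618) - 1128275/2154534 = 2770*(1/2578618) - 1128275/2154534 = 1385/1289309 - 1128275/2154534 = -1451711082385/2777860077006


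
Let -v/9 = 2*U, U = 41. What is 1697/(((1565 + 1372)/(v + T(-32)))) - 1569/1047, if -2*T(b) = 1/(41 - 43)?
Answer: -1753882807/4100052 ≈ -427.77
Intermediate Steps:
v = -738 (v = -18*41 = -9*82 = -738)
T(b) = 1/4 (T(b) = -1/(2*(41 - 43)) = -1/2/(-2) = -1/2*(-1/2) = 1/4)
1697/(((1565 + 1372)/(v + T(-32)))) - 1569/1047 = 1697/(((1565 + 1372)/(-738 + 1/4))) - 1569/1047 = 1697/((2937/(-2951/4))) - 1569*1/1047 = 1697/((2937*(-4/2951))) - 523/349 = 1697/(-11748/2951) - 523/349 = 1697*(-2951/11748) - 523/349 = -5007847/11748 - 523/349 = -1753882807/4100052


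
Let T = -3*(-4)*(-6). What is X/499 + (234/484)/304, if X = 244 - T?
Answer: 23305871/36710432 ≈ 0.63486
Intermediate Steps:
T = -72 (T = 12*(-6) = -72)
X = 316 (X = 244 - 1*(-72) = 244 + 72 = 316)
X/499 + (234/484)/304 = 316/499 + (234/484)/304 = 316*(1/499) + (234*(1/484))*(1/304) = 316/499 + (117/242)*(1/304) = 316/499 + 117/73568 = 23305871/36710432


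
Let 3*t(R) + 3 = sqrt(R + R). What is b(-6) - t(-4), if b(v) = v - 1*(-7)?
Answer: 2 - 2*I*sqrt(2)/3 ≈ 2.0 - 0.94281*I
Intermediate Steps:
b(v) = 7 + v (b(v) = v + 7 = 7 + v)
t(R) = -1 + sqrt(2)*sqrt(R)/3 (t(R) = -1 + sqrt(R + R)/3 = -1 + sqrt(2*R)/3 = -1 + (sqrt(2)*sqrt(R))/3 = -1 + sqrt(2)*sqrt(R)/3)
b(-6) - t(-4) = (7 - 6) - (-1 + sqrt(2)*sqrt(-4)/3) = 1 - (-1 + sqrt(2)*(2*I)/3) = 1 - (-1 + 2*I*sqrt(2)/3) = 1 + (1 - 2*I*sqrt(2)/3) = 2 - 2*I*sqrt(2)/3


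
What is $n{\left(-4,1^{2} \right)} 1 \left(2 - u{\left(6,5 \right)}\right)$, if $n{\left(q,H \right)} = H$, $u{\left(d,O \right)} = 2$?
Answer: $0$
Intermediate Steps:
$n{\left(-4,1^{2} \right)} 1 \left(2 - u{\left(6,5 \right)}\right) = 1^{2} \cdot 1 \left(2 - 2\right) = 1 \cdot 1 \left(2 - 2\right) = 1 \cdot 0 = 0$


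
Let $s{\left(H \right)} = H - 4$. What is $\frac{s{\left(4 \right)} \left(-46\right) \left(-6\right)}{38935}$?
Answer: $0$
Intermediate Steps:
$s{\left(H \right)} = -4 + H$ ($s{\left(H \right)} = H - 4 = -4 + H$)
$\frac{s{\left(4 \right)} \left(-46\right) \left(-6\right)}{38935} = \frac{\left(-4 + 4\right) \left(-46\right) \left(-6\right)}{38935} = 0 \left(-46\right) \left(-6\right) \frac{1}{38935} = 0 \left(-6\right) \frac{1}{38935} = 0 \cdot \frac{1}{38935} = 0$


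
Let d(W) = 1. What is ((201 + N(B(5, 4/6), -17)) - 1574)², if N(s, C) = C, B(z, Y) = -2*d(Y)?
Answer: 1932100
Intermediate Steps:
B(z, Y) = -2 (B(z, Y) = -2*1 = -2)
((201 + N(B(5, 4/6), -17)) - 1574)² = ((201 - 17) - 1574)² = (184 - 1574)² = (-1390)² = 1932100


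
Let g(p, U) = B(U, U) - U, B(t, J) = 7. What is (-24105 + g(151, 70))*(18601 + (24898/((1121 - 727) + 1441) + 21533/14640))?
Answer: -330235728029/734 ≈ -4.4991e+8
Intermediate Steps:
g(p, U) = 7 - U
(-24105 + g(151, 70))*(18601 + (24898/((1121 - 727) + 1441) + 21533/14640)) = (-24105 + (7 - 1*70))*(18601 + (24898/((1121 - 727) + 1441) + 21533/14640)) = (-24105 + (7 - 70))*(18601 + (24898/(394 + 1441) + 21533*(1/14640))) = (-24105 - 63)*(18601 + (24898/1835 + 353/240)) = -24168*(18601 + (24898*(1/1835) + 353/240)) = -24168*(18601 + (24898/1835 + 353/240)) = -24168*(18601 + 264931/17616) = -24168*327940147/17616 = -330235728029/734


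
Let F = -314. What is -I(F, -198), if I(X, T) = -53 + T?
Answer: 251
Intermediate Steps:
-I(F, -198) = -(-53 - 198) = -1*(-251) = 251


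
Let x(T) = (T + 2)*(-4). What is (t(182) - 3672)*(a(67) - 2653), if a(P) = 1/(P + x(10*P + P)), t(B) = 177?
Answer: 8929163470/963 ≈ 9.2722e+6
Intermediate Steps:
x(T) = -8 - 4*T (x(T) = (2 + T)*(-4) = -8 - 4*T)
a(P) = 1/(-8 - 43*P) (a(P) = 1/(P + (-8 - 4*(10*P + P))) = 1/(P + (-8 - 44*P)) = 1/(-8 - 43*P))
(t(182) - 3672)*(a(67) - 2653) = (177 - 3672)*(-1/(8 + 43*67) - 2653) = -3495*(-1/(8 + 2881) - 2653) = -3495*(-1/2889 - 2653) = -3495*(-7664518/2889) = 8929163470/963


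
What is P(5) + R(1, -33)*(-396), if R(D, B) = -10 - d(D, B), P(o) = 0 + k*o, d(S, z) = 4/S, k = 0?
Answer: 5544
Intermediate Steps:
P(o) = 0 (P(o) = 0 + 0*o = 0 + 0 = 0)
R(D, B) = -10 - 4/D
P(5) + R(1, -33)*(-396) = 0 + (-10 - 4/1)*(-396) = 0 + (-10 - 4*1)*(-396) = 0 + (-10 - 4)*(-396) = 0 - 14*(-396) = 0 + 5544 = 5544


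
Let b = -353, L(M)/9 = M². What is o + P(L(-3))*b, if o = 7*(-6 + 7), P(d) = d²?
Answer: -2316026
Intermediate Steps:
L(M) = 9*M²
o = 7 (o = 7*1 = 7)
o + P(L(-3))*b = 7 + (9*(-3)²)²*(-353) = 7 + (9*9)²*(-353) = 7 + 81²*(-353) = 7 + 6561*(-353) = 7 - 2316033 = -2316026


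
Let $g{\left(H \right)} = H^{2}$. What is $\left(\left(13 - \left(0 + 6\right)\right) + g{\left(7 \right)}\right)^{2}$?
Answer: $3136$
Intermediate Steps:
$\left(\left(13 - \left(0 + 6\right)\right) + g{\left(7 \right)}\right)^{2} = \left(\left(13 - \left(0 + 6\right)\right) + 7^{2}\right)^{2} = \left(\left(13 - 6\right) + 49\right)^{2} = \left(7 + 49\right)^{2} = 56^{2} = 3136$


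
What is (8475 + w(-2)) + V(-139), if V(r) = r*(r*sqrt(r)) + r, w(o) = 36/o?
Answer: 8318 + 19321*I*sqrt(139) ≈ 8318.0 + 2.2779e+5*I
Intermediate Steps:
V(r) = r + r**(5/2) (V(r) = r*r**(3/2) + r = r**(5/2) + r = r + r**(5/2))
(8475 + w(-2)) + V(-139) = (8475 + 36/(-2)) + (-139 + (-139)**(5/2)) = (8475 + 36*(-1/2)) + (-139 + 19321*I*sqrt(139)) = (8475 - 18) + (-139 + 19321*I*sqrt(139)) = 8457 + (-139 + 19321*I*sqrt(139)) = 8318 + 19321*I*sqrt(139)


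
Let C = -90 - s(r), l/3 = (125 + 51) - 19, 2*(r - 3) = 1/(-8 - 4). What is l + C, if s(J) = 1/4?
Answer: 1523/4 ≈ 380.75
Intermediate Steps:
r = 71/24 (r = 3 + 1/(2*(-8 - 4)) = 3 + (½)/(-12) = 3 + (½)*(-1/12) = 3 - 1/24 = 71/24 ≈ 2.9583)
l = 471 (l = 3*((125 + 51) - 19) = 3*(176 - 19) = 3*157 = 471)
s(J) = ¼
C = -361/4 (C = -90 - 1*¼ = -90 - ¼ = -361/4 ≈ -90.250)
l + C = 471 - 361/4 = 1523/4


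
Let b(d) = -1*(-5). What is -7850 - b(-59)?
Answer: -7855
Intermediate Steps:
b(d) = 5
-7850 - b(-59) = -7850 - 1*5 = -7850 - 5 = -7855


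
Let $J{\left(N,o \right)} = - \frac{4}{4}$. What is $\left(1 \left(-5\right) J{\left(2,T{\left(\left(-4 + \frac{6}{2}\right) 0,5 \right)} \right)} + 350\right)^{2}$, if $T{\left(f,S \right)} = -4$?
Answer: $126025$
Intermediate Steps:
$J{\left(N,o \right)} = -1$ ($J{\left(N,o \right)} = \left(-4\right) \frac{1}{4} = -1$)
$\left(1 \left(-5\right) J{\left(2,T{\left(\left(-4 + \frac{6}{2}\right) 0,5 \right)} \right)} + 350\right)^{2} = \left(1 \left(-5\right) \left(-1\right) + 350\right)^{2} = \left(\left(-5\right) \left(-1\right) + 350\right)^{2} = \left(5 + 350\right)^{2} = 355^{2} = 126025$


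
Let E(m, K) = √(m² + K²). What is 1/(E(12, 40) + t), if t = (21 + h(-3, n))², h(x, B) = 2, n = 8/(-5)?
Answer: 529/278097 - 4*√109/278097 ≈ 0.0017520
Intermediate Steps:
n = -8/5 (n = 8*(-⅕) = -8/5 ≈ -1.6000)
t = 529 (t = (21 + 2)² = 23² = 529)
E(m, K) = √(K² + m²)
1/(E(12, 40) + t) = 1/(√(40² + 12²) + 529) = 1/(√(1600 + 144) + 529) = 1/(√1744 + 529) = 1/(4*√109 + 529) = 1/(529 + 4*√109)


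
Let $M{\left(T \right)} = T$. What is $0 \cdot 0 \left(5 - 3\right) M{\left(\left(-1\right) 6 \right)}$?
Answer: $0$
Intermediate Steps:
$0 \cdot 0 \left(5 - 3\right) M{\left(\left(-1\right) 6 \right)} = 0 \cdot 0 \left(5 - 3\right) \left(\left(-1\right) 6\right) = 0 \cdot 0 \cdot 2 \left(-6\right) = 0 \cdot 0 \left(-6\right) = 0 \left(-6\right) = 0$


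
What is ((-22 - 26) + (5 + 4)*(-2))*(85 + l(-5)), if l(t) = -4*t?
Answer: -6930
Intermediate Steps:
((-22 - 26) + (5 + 4)*(-2))*(85 + l(-5)) = ((-22 - 26) + (5 + 4)*(-2))*(85 - 4*(-5)) = (-48 + 9*(-2))*(85 + 20) = (-48 - 18)*105 = -66*105 = -6930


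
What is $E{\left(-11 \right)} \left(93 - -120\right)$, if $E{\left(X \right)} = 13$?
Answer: $2769$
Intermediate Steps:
$E{\left(-11 \right)} \left(93 - -120\right) = 13 \left(93 - -120\right) = 13 \left(93 + 120\right) = 13 \cdot 213 = 2769$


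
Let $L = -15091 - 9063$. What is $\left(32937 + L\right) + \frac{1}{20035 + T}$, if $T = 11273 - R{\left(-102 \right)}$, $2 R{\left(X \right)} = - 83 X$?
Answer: $\frac{237799726}{27075} \approx 8783.0$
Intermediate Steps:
$R{\left(X \right)} = - \frac{83 X}{2}$ ($R{\left(X \right)} = \frac{\left(-83\right) X}{2} = - \frac{83 X}{2}$)
$T = 7040$ ($T = 11273 - \left(- \frac{83}{2}\right) \left(-102\right) = 11273 - 4233 = 7040$)
$L = -24154$
$\left(32937 + L\right) + \frac{1}{20035 + T} = \left(32937 - 24154\right) + \frac{1}{20035 + 7040} = 8783 + \frac{1}{27075} = \frac{237799726}{27075}$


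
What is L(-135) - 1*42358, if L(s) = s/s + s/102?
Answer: -1440183/34 ≈ -42358.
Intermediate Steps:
L(s) = 1 + s/102 (L(s) = 1 + s*(1/102) = 1 + s/102)
L(-135) - 1*42358 = (1 + (1/102)*(-135)) - 1*42358 = (1 - 45/34) - 42358 = -11/34 - 42358 = -1440183/34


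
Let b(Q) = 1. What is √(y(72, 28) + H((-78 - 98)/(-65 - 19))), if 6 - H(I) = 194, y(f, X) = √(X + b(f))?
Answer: √(-188 + √29) ≈ 13.514*I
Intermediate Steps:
y(f, X) = √(1 + X) (y(f, X) = √(X + 1) = √(1 + X))
H(I) = -188 (H(I) = 6 - 1*194 = 6 - 194 = -188)
√(y(72, 28) + H((-78 - 98)/(-65 - 19))) = √(√(1 + 28) - 188) = √(√29 - 188) = √(-188 + √29)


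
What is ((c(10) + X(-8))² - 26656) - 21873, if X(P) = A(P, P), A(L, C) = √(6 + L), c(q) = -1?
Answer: -48529 + (1 - I*√2)² ≈ -48530.0 - 2.8284*I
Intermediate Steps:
X(P) = √(6 + P)
((c(10) + X(-8))² - 26656) - 21873 = ((-1 + √(6 - 8))² - 26656) - 21873 = ((-1 + √(-2))² - 26656) - 21873 = ((-1 + I*√2)² - 26656) - 21873 = (-26656 + (-1 + I*√2)²) - 21873 = -48529 + (-1 + I*√2)²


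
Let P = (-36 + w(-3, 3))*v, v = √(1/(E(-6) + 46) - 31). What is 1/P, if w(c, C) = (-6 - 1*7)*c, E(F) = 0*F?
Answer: -I*√2622/855 ≈ -0.059889*I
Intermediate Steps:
E(F) = 0
w(c, C) = -13*c (w(c, C) = (-6 - 7)*c = -13*c)
v = 5*I*√2622/46 (v = √(1/(0 + 46) - 31) = √(1/46 - 31) = √(-1425/46) = 5*I*√2622/46 ≈ 5.5658*I)
P = 15*I*√2622/46 (P = (-36 - 13*(-3))*(5*I*√2622/46) = (-36 + 39)*(5*I*√2622/46) = 3*(5*I*√2622/46) = 15*I*√2622/46 ≈ 16.697*I)
1/P = 1/(15*I*√2622/46) = -I*√2622/855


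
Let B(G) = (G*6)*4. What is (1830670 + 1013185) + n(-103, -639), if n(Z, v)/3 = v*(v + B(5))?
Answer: 3838778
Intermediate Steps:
B(G) = 24*G (B(G) = (6*G)*4 = 24*G)
n(Z, v) = 3*v*(120 + v) (n(Z, v) = 3*(v*(v + 24*5)) = 3*(v*(v + 120)) = 3*(v*(120 + v)) = 3*v*(120 + v))
(1830670 + 1013185) + n(-103, -639) = (1830670 + 1013185) + 3*(-639)*(120 - 639) = 2843855 + 3*(-639)*(-519) = 2843855 + 994923 = 3838778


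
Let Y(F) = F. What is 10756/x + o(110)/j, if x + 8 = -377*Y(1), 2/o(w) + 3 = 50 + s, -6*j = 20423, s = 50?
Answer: -21307974056/762696935 ≈ -27.938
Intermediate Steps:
j = -20423/6 (j = -⅙*20423 = -20423/6 ≈ -3403.8)
o(w) = 2/97 (o(w) = 2/(-3 + (50 + 50)) = 2/(-3 + 100) = 2/97)
x = -385 (x = -8 - 377*1 = -8 - 377 = -385)
10756/x + o(110)/j = 10756/(-385) + 2/(97*(-20423/6)) = 10756*(-1/385) + (2/97)*(-6/20423) = -10756/385 - 12/1981031 = -21307974056/762696935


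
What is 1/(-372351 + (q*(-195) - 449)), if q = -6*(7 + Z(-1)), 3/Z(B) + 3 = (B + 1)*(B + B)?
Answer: -1/365780 ≈ -2.7339e-6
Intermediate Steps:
Z(B) = 3/(-3 + 2*B*(1 + B)) (Z(B) = 3/(-3 + (B + 1)*(B + B)) = 3/(-3 + (1 + B)*(2*B)) = 3/(-3 + 2*B*(1 + B)))
q = -36 (q = -6*(7 + 3/(-3 + 2*(-1) + 2*(-1)²)) = -6*(7 + 3/(-3 - 2 + 2*1)) = -6*(7 + 3/(-3 - 2 + 2)) = -6*(7 + 3/(-3)) = -6*(7 + 3*(-⅓)) = -6*(7 - 1) = -6*6 = -36)
1/(-372351 + (q*(-195) - 449)) = 1/(-372351 + (-36*(-195) - 449)) = 1/(-372351 + (7020 - 449)) = 1/(-372351 + 6571) = 1/(-365780) = -1/365780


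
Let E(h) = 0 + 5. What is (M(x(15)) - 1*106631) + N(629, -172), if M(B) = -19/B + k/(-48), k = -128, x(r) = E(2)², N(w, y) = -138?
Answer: -8007532/75 ≈ -1.0677e+5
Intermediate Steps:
E(h) = 5
x(r) = 25 (x(r) = 5² = 25)
M(B) = 8/3 - 19/B (M(B) = -19/B - 128/(-48) = -19/B - 128*(-1/48) = -19/B + 8/3 = 8/3 - 19/B)
(M(x(15)) - 1*106631) + N(629, -172) = ((8/3 - 19/25) - 1*106631) - 138 = ((8/3 - 19*1/25) - 106631) - 138 = ((8/3 - 19/25) - 106631) - 138 = (143/75 - 106631) - 138 = -7997182/75 - 138 = -8007532/75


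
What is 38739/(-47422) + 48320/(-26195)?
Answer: -661239829/248443858 ≈ -2.6615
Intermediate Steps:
38739/(-47422) + 48320/(-26195) = 38739*(-1/47422) + 48320*(-1/26195) = -38739/47422 - 9664/5239 = -661239829/248443858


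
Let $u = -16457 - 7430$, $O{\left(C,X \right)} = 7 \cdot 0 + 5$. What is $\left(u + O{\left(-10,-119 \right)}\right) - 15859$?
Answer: $-39741$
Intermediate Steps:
$O{\left(C,X \right)} = 5$ ($O{\left(C,X \right)} = 0 + 5 = 5$)
$u = -23887$
$\left(u + O{\left(-10,-119 \right)}\right) - 15859 = \left(-23887 + 5\right) - 15859 = -23882 - 15859 = -39741$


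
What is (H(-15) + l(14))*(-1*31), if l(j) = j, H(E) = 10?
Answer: -744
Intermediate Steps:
(H(-15) + l(14))*(-1*31) = (10 + 14)*(-1*31) = 24*(-31) = -744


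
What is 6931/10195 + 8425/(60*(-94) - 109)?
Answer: -46046556/58611055 ≈ -0.78563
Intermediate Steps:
6931/10195 + 8425/(60*(-94) - 109) = 6931*(1/10195) + 8425/(-5640 - 109) = 6931/10195 + 8425/(-5749) = 6931/10195 + 8425*(-1/5749) = 6931/10195 - 8425/5749 = -46046556/58611055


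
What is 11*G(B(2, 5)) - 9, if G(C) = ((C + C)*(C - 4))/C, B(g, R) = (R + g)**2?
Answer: 981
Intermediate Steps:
G(C) = -8 + 2*C (G(C) = ((2*C)*(-4 + C))/C = (2*C*(-4 + C))/C = -8 + 2*C)
11*G(B(2, 5)) - 9 = 11*(-8 + 2*(5 + 2)**2) - 9 = 11*(-8 + 2*7**2) - 9 = 11*(-8 + 2*49) - 9 = 11*(-8 + 98) - 9 = 11*90 - 9 = 990 - 9 = 981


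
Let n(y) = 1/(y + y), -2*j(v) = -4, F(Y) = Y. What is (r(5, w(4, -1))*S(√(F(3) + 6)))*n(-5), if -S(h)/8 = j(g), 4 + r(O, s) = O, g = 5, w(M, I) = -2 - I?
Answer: 8/5 ≈ 1.6000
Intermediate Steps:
j(v) = 2 (j(v) = -½*(-4) = 2)
r(O, s) = -4 + O
S(h) = -16 (S(h) = -8*2 = -16)
n(y) = 1/(2*y)
(r(5, w(4, -1))*S(√(F(3) + 6)))*n(-5) = ((-4 + 5)*(-16))*((½)/(-5)) = (1*(-16))*((½)*(-⅕)) = -16*(-⅒) = 8/5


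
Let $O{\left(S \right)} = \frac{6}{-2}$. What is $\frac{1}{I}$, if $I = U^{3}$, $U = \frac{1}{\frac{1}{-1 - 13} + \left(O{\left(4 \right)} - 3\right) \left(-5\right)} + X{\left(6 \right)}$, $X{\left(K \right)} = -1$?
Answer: $- \frac{73560059}{66430125} \approx -1.1073$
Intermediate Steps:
$O{\left(S \right)} = -3$ ($O{\left(S \right)} = 6 \left(- \frac{1}{2}\right) = -3$)
$U = - \frac{405}{419}$ ($U = \frac{1}{\frac{1}{-1 - 13} + \left(-3 - 3\right) \left(-5\right)} - 1 = \frac{1}{\frac{1}{-14} - -30} - 1 = \frac{1}{- \frac{1}{14} + 30} - 1 = \frac{1}{\frac{419}{14}} - 1 = \frac{14}{419} - 1 = - \frac{405}{419} \approx -0.96659$)
$I = - \frac{66430125}{73560059}$ ($I = \left(- \frac{405}{419}\right)^{3} = - \frac{66430125}{73560059} \approx -0.90307$)
$\frac{1}{I} = \frac{1}{- \frac{66430125}{73560059}} = - \frac{73560059}{66430125}$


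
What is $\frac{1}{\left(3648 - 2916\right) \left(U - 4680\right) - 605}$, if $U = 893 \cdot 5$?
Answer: $- \frac{1}{157985} \approx -6.3297 \cdot 10^{-6}$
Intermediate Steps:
$U = 4465$
$\frac{1}{\left(3648 - 2916\right) \left(U - 4680\right) - 605} = \frac{1}{\left(3648 - 2916\right) \left(4465 - 4680\right) - 605} = \frac{1}{732 \left(-215\right) - 605} = \frac{1}{-157380 - 605} = \frac{1}{-157985} = - \frac{1}{157985}$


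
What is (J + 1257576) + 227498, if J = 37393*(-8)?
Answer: 1185930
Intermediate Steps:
J = -299144
(J + 1257576) + 227498 = (-299144 + 1257576) + 227498 = 958432 + 227498 = 1185930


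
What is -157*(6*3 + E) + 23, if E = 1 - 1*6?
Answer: -2018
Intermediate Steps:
E = -5 (E = 1 - 6 = -5)
-157*(6*3 + E) + 23 = -157*(6*3 - 5) + 23 = -157*(18 - 5) + 23 = -157*13 + 23 = -2041 + 23 = -2018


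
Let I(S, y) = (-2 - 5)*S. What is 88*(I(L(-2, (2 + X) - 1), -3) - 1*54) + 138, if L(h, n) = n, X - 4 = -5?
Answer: -4614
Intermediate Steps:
X = -1 (X = 4 - 5 = -1)
I(S, y) = -7*S
88*(I(L(-2, (2 + X) - 1), -3) - 1*54) + 138 = 88*(-7*((2 - 1) - 1) - 1*54) + 138 = 88*(-7*(1 - 1) - 54) + 138 = 88*(-7*0 - 54) + 138 = 88*(0 - 54) + 138 = 88*(-54) + 138 = -4752 + 138 = -4614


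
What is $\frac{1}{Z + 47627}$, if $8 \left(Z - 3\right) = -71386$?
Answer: $\frac{4}{154827} \approx 2.5835 \cdot 10^{-5}$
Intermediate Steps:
$Z = - \frac{35681}{4}$ ($Z = 3 + \frac{1}{8} \left(-71386\right) = 3 - \frac{35693}{4} = - \frac{35681}{4} \approx -8920.3$)
$\frac{1}{Z + 47627} = \frac{1}{- \frac{35681}{4} + 47627} = \frac{1}{\frac{154827}{4}} = \frac{4}{154827}$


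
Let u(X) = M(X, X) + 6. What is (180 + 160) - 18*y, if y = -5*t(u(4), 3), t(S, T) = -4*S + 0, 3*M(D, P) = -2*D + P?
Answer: -1340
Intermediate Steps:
M(D, P) = -2*D/3 + P/3 (M(D, P) = (-2*D + P)/3 = (P - 2*D)/3 = -2*D/3 + P/3)
u(X) = 6 - X/3 (u(X) = (-2*X/3 + X/3) + 6 = -X/3 + 6 = 6 - X/3)
t(S, T) = -4*S
y = 280/3 (y = -(-20)*(6 - ⅓*4) = -(-20)*(6 - 4/3) = -(-20)*14/3 = -5*(-56/3) = 280/3 ≈ 93.333)
(180 + 160) - 18*y = (180 + 160) - 18*280/3 = 340 - 1680 = -1340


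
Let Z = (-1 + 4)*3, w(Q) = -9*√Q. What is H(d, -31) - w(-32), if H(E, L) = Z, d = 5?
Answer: 9 + 36*I*√2 ≈ 9.0 + 50.912*I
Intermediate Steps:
Z = 9 (Z = 3*3 = 9)
H(E, L) = 9
H(d, -31) - w(-32) = 9 - (-9)*√(-32) = 9 - (-9)*4*I*√2 = 9 - (-36)*I*√2 = 9 + 36*I*√2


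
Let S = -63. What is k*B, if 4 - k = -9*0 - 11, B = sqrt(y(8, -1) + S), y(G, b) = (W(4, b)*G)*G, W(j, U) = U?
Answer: 15*I*sqrt(127) ≈ 169.04*I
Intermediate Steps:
y(G, b) = b*G**2 (y(G, b) = (b*G)*G = (G*b)*G = b*G**2)
B = I*sqrt(127) (B = sqrt(-1*8**2 - 63) = sqrt(-1*64 - 63) = sqrt(-64 - 63) = sqrt(-127) = I*sqrt(127) ≈ 11.269*I)
k = 15 (k = 4 - (-9*0 - 11) = 4 - (0 - 11) = 4 - 1*(-11) = 4 + 11 = 15)
k*B = 15*(I*sqrt(127)) = 15*I*sqrt(127)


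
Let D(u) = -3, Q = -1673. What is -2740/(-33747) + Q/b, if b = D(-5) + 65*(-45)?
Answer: 21493817/32937072 ≈ 0.65257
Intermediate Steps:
b = -2928 (b = -3 + 65*(-45) = -3 - 2925 = -2928)
-2740/(-33747) + Q/b = -2740/(-33747) - 1673/(-2928) = -2740*(-1/33747) - 1673*(-1/2928) = 2740/33747 + 1673/2928 = 21493817/32937072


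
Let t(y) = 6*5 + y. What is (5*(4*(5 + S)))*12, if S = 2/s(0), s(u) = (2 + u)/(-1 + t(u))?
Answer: 8160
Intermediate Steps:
t(y) = 30 + y
s(u) = (2 + u)/(29 + u) (s(u) = (2 + u)/(-1 + (30 + u)) = (2 + u)/(29 + u))
S = 29 (S = 2/(((2 + 0)/(29 + 0))) = 2/((2/29)) = 2/(((1/29)*2)) = 2/(2/29) = 2*(29/2) = 29)
(5*(4*(5 + S)))*12 = (5*(4*(5 + 29)))*12 = (5*(4*34))*12 = (5*136)*12 = 680*12 = 8160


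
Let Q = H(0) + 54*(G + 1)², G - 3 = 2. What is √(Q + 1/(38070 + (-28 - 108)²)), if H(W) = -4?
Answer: √6207442027206/56566 ≈ 44.045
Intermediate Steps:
G = 5 (G = 3 + 2 = 5)
Q = 1940 (Q = -4 + 54*(5 + 1)² = -4 + 54*6² = -4 + 54*36 = -4 + 1944 = 1940)
√(Q + 1/(38070 + (-28 - 108)²)) = √(1940 + 1/(38070 + (-28 - 108)²)) = √(1940 + 1/(38070 + (-136)²)) = √(1940 + 1/(38070 + 18496)) = √(1940 + 1/56566) = √(109738041/56566) = √6207442027206/56566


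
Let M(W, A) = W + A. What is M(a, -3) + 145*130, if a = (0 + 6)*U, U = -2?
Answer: 18835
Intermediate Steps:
a = -12 (a = (0 + 6)*(-2) = 6*(-2) = -12)
M(W, A) = A + W
M(a, -3) + 145*130 = (-3 - 12) + 145*130 = -15 + 18850 = 18835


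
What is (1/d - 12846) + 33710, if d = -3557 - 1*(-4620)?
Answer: 22178433/1063 ≈ 20864.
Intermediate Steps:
d = 1063 (d = -3557 + 4620 = 1063)
(1/d - 12846) + 33710 = (1/1063 - 12846) + 33710 = -13655297/1063 + 33710 = 22178433/1063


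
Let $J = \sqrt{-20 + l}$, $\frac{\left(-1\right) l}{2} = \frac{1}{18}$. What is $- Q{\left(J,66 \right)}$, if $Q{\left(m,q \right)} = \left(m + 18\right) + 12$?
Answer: $-30 - \frac{i \sqrt{181}}{3} \approx -30.0 - 4.4845 i$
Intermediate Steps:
$l = - \frac{1}{9}$ ($l = - \frac{2}{18} = \left(-2\right) \frac{1}{18} = - \frac{1}{9} \approx -0.11111$)
$J = \frac{i \sqrt{181}}{3}$ ($J = \sqrt{-20 - \frac{1}{9}} = \sqrt{- \frac{181}{9}} = \frac{i \sqrt{181}}{3} \approx 4.4845 i$)
$Q{\left(m,q \right)} = 30 + m$ ($Q{\left(m,q \right)} = \left(18 + m\right) + 12 = 30 + m$)
$- Q{\left(J,66 \right)} = - (30 + \frac{i \sqrt{181}}{3}) = -30 - \frac{i \sqrt{181}}{3}$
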